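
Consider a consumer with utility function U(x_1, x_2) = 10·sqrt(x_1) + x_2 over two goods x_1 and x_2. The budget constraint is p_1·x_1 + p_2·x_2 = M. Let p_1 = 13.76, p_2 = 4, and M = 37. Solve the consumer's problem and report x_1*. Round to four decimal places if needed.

MU_x_1 = 5/√x_1, MU_x_2 = 1. Tangency: 5/√x_1 = p_1/p_2.
Thus x_1* = (5·p_2/p_1)² — independent of M — with the rest of income spent on x_2.
Plugging in: x_1* = (5·4/13.76)² = 2.1126.

x_1* = 2.1126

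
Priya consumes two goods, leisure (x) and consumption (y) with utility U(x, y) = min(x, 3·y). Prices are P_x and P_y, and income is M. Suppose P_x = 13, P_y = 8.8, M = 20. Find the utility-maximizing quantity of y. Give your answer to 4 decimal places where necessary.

y* = 0.4184

Leontief preferences: the optimum is at the kink where x/3 = y/1, i.e. y = (1/3)·x.
Budget: P_x·x + P_y·(1/3)·x = M, so (3·P_x + P_y)·x = 3·M.
Demand: x*(P_x,P_y,M) = 3·M/(3·P_x + P_y), y* = M/(3·P_x + P_y).
Here 3·13 + 8.8 = 47.8, giving y* = 0.4184.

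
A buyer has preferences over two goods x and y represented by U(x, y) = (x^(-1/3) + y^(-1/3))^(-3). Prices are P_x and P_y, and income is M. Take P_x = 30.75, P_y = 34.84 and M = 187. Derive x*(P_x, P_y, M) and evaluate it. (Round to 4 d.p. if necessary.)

x* = 2.9932

MU_x ∝ x^(-4/3), MU_y ∝ y^(-4/3), so MRS = (y/x)^(4/3) = P_x/P_y.
Solve for the ratio: y/x = [P_x/P_y]^(0.75).
With the ratio pinned down, the budget gives x* = M/(P_x + P_y·(y/x)) and y* = (y/x)·x*.
Numerically y/x = 0.910595, so x* = 187/(30.75 + 34.84·0.910595) = 2.9932.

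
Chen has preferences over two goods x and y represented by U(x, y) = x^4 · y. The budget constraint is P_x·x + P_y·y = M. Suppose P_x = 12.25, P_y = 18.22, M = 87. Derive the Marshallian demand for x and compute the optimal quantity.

x* = 5.6816

Demand: x*(P_x,P_y,M) = 0.8·M/P_x and y* = 0.2·M/P_y.
At P_x=12.25, P_y=18.22, M=87: x* = 0.8·87/12.25 = 5.6816.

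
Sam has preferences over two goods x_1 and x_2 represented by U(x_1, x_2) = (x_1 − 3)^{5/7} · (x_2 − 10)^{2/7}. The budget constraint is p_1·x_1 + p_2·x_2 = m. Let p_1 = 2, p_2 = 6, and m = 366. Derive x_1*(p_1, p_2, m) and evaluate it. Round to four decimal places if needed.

x_1* = 110.1429

Let x_1' = x_1−3, x_2' = x_2−10. MRS = (5/2)·x_2'/x_1' = p_1/p_2.
After buying the subsistence bundle (3, 10), a share 5/7 of the remaining income goes to x_1: x_1* = 3 + 5/7·(m − 3p_1 − 10p_2)/p_1.
Discretionary income = 366 − 3·2 − 10·6 = 300; x_1* = 3 + 5/7·300/2 = 110.1429.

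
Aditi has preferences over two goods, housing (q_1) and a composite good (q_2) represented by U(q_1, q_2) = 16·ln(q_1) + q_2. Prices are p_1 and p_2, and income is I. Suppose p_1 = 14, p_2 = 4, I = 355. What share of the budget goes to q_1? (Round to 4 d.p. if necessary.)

MU_q_1 = 16/q_1, MU_q_2 = 1. Tangency: 16/q_1 = p_1/p_2.
So q_1*(p_1,p_2) = 16·p_2/p_1, independent of income; and q_2* = (I − 16·p_2)/p_2.
At the given prices: q_1* = 16·4/14 = 4.5714, and q_2* = 72.75.
Expenditure on q_1: 14·4.5714 = 64; share = 0.1803.

share on q_1 = 0.1803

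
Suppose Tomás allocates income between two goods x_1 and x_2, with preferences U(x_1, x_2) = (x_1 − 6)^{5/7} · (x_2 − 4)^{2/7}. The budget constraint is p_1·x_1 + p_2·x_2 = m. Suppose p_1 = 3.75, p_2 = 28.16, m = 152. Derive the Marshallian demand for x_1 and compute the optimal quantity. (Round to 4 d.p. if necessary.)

x_1* = 9.2114

This is Cobb-Douglas in (x_1−6, x_2−4): tangency gives 5/7·p_2·(x_2−4) = 2/7·p_1·(x_1−6).
Substituting into the budget: x_1* = 6 + 5/7·(m − 6·p_1 − 4·p_2)/p_1, and x_2* = 4 + 2/7·(…)/p_2.
Discretionary income = 152 − 6·3.75 − 4·28.16 = 16.86; x_1* = 6 + 5/7·16.86/3.75 = 9.2114.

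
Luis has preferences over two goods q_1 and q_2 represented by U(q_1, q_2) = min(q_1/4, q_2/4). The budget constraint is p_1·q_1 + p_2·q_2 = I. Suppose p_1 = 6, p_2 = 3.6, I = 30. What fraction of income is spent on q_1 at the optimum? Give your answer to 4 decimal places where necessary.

Leontief preferences: the optimum is at the kink where q_1/4 = q_2/4, i.e. q_2 = q_1.
Budget: p_1·q_1 + p_2·q_1 = I, so (4·p_1 + 4·p_2)·q_1 = 4·I.
Demand: q_1*(p_1,p_2,I) = 4·I/(4·p_1 + 4·p_2), q_2* = 4·I/(4·p_1 + 4·p_2).
Here 4·6 + 4·3.6 = 38.4, giving q_1* = 3.125 and q_2* = 3.125.
Expenditure on q_1: 6·3.125 = 18.75; share = 0.625.

share on q_1 = 0.625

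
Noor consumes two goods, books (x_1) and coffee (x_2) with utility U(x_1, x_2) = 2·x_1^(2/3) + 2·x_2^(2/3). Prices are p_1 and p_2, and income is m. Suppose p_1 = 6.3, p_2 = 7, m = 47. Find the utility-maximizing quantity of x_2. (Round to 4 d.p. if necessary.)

x_2* = 3.0047

MRS = MU_x_1/MU_x_2 = (x_2/x_1)^(1/3). Set equal to p_1/p_2.
Solve for the ratio: x_2/x_1 = [p_1/p_2]^(3).
With the ratio pinned down, the budget gives x_1* = m/(p_1 + p_2·(x_2/x_1)) and x_2* = (x_2/x_1)·x_1*.
Numerically x_2/x_1 = 0.729, so x_1* = 47/(6.3 + 7·0.729) = 4.1217 and x_2* = 0.729·4.1217 = 3.0047.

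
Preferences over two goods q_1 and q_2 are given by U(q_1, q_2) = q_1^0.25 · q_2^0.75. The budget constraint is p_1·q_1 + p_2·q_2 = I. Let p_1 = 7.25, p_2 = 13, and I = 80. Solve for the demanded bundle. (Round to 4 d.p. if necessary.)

q_1* = 2.7586, q_2* = 4.6154

Demand: q_1*(p_1,p_2,I) = 0.25·I/p_1 and q_2* = 0.75·I/p_2.
At p_1=7.25, p_2=13, I=80: q_1* = 0.25·80/7.25 = 2.7586, q_2* = 4.6154.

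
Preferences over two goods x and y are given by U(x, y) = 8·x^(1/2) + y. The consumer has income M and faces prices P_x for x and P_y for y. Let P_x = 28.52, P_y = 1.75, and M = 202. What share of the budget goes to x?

share on x = 0.0085

Utility is quasi-linear in y; the FOC for x is 4/√x = P_x/P_y.
Thus x* = (4·P_y/P_x)² — independent of M — with the rest of income spent on y.
Plugging in: x* = (4·1.75/28.52)² = 0.0602, y* = 114.4468.
Expenditure on x: 28.52·0.0602 = 1.7181; share = 0.0085.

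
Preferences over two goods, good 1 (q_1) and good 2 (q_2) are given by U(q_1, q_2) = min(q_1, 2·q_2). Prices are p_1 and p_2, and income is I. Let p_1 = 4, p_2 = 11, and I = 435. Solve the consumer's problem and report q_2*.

q_2* = 22.8947

Here 2·4 + 11 = 19, giving q_2* = 22.8947.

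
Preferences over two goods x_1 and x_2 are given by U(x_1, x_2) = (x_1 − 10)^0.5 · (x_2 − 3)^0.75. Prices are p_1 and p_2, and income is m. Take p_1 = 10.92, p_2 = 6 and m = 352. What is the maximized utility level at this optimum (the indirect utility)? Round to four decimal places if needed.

V = 29.6254

This is Cobb-Douglas in (x_1−10, x_2−3): tangency gives 0.5·p_2·(x_2−3) = 0.75·p_1·(x_1−10).
Substituting into the budget: x_1* = 10 + 0.4·(m − 10·p_1 − 3·p_2)/p_1, and x_2* = 3 + 0.6·(…)/p_2.
Discretionary income = 352 − 10·10.92 − 3·6 = 224.8; x_1* = 10 + 0.4·224.8/10.92 = 18.2344; x_2* = 3 + 0.6·224.8/6 = 25.48.
Utility at the optimum: U(18.2344, 25.48) = 29.6254.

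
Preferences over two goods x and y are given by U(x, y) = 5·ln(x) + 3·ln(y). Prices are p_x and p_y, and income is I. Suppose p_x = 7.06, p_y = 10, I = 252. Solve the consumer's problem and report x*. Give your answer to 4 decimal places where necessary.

x* = 22.3088

Tangency: MRS = (5/3)·y/x = p_x/p_y.
Rearranging, p_y·y = (3/5)·p_x·x. Substituting into the budget gives p_x·x·(1 + (3/5)) = I.
Demand: x*(p_x,p_y,I) = 0.625·I/p_x and y* = 0.375·I/p_y.
At p_x=7.06, p_y=10, I=252: x* = 0.625·252/7.06 = 22.3088.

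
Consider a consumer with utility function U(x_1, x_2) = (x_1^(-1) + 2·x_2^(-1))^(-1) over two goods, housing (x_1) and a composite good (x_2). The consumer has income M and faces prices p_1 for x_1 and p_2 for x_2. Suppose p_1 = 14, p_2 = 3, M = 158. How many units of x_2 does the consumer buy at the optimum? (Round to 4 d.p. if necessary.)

Substitute x_2 = (x_2/x_1)·x_1 into the budget: x_1* = M/(p_1 + p_2·(x_2/x_1)).
Numerically x_2/x_1 = 3.05505, so x_1* = 158/(14 + 3·3.05505) = 6.8206 and x_2* = 3.05505·6.8206 = 20.8372.

x_2* = 20.8372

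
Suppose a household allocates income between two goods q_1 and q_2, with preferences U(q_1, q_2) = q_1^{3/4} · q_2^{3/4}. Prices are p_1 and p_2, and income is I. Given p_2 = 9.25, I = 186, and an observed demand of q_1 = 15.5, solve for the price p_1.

The MRS is q_2/q_1. Set MRS = p_1/p_2.
So 0.75·p_2·q_2 = 0.75·p_1·q_1; combined with the budget, a share 0.5 of income goes to q_1.
Demand: q_1*(p_1,p_2,I) = 0.5·I/p_1 and q_2* = 0.5·I/p_2.
Set q_1* = 15.5 in the demand function and solve for p_1: p_1 = 6.

p_1 = 6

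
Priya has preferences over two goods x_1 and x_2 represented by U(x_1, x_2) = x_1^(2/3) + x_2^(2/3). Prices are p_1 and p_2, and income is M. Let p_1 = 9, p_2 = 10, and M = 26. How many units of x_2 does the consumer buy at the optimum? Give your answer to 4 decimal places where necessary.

From the CES first-order condition, (x_2/x_1)^(1/3) = p_1/p_2.
Hence x_2/x_1 = (p_1/p_2)^(1/(1/3)), i.e. raised to the 3 power.
With the ratio pinned down, the budget gives x_1* = M/(p_1 + p_2·(x_2/x_1)) and x_2* = (x_2/x_1)·x_1*.
Numerically x_2/x_1 = 0.729, so x_1* = 26/(9 + 10·0.729) = 1.5961 and x_2* = 0.729·1.5961 = 1.1635.

x_2* = 1.1635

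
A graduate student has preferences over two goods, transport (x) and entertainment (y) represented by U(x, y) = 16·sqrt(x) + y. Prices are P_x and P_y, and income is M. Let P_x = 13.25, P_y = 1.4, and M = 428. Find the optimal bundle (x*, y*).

Set MRS = P_x/P_y: 8·x^(−1/2) = P_x/P_y.
Solve: √x = 8·P_y/P_x, so x*(P_x,P_y) = (8·P_y/P_x)², and y* = (M − P_x·x*)/P_y.
Plugging in: x* = (8·1.4/13.25)² = 0.7145, y* = 298.952.

x* = 0.7145, y* = 298.952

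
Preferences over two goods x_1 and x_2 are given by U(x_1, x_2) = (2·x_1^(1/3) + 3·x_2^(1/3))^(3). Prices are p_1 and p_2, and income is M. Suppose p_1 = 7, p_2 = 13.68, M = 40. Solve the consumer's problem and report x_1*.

x_1* = 2.4693

MRS = MU_x_1/MU_x_2 = (2/3)·(x_2/x_1)^(2/3). Set equal to p_1/p_2.
Hence x_2/x_1 = ((3/2)·p_1/p_2)^(1/(2/3)), i.e. raised to the 1.5 power.
With the ratio pinned down, the budget gives x_1* = M/(p_1 + p_2·(x_2/x_1)) and x_2* = (x_2/x_1)·x_1*.
Numerically x_2/x_1 = 0.672442, so x_1* = 40/(7 + 13.68·0.672442) = 2.4693.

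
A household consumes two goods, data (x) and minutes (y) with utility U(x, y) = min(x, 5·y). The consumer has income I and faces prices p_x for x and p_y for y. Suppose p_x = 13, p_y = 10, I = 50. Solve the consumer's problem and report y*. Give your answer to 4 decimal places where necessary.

Leontief preferences: the optimum is at the kink where x/5 = y/1, i.e. y = (1/5)·x.
Budget: p_x·x + p_y·(1/5)·x = I, so (5·p_x + p_y)·x = 5·I.
Demand: x*(p_x,p_y,I) = 5·I/(5·p_x + p_y), y* = I/(5·p_x + p_y).
Here 5·13 + 10 = 75, giving y* = 0.6667.

y* = 0.6667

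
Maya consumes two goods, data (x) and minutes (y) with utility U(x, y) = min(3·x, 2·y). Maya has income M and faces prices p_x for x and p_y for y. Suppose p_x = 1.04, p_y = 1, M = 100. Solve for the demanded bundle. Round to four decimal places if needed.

x* = 39.3701, y* = 59.0551

Leontief preferences: the optimum is at the kink where x/2 = y/3, i.e. y = (3/2)·x.
Budget: p_x·x + p_y·(3/2)·x = M, so (2·p_x + 3·p_y)·x = 2·M.
Demand: x*(p_x,p_y,M) = 2·M/(2·p_x + 3·p_y), y* = 3·M/(2·p_x + 3·p_y).
Here 2·1.04 + 3·1 = 5.08, giving x* = 39.3701 and y* = 59.0551.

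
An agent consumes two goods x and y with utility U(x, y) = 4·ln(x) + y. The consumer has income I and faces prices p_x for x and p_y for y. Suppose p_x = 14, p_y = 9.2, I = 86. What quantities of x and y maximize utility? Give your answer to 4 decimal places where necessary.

Set MRS = p_x/p_y: (4/x)/1 = p_x/p_y.
So x*(p_x,p_y) = 4·p_y/p_x, independent of income; and y* = (I − 4·p_y)/p_y.
At the given prices: x* = 4·9.2/14 = 2.6286, and y* = 5.3478.

x* = 2.6286, y* = 5.3478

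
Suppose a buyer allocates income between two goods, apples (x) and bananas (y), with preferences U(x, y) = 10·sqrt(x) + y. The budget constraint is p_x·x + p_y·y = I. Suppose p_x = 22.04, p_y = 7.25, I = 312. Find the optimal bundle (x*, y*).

x* = 2.7052, y* = 34.8108

Utility is quasi-linear in y; the FOC for x is 5/√x = p_x/p_y.
Thus x* = (5·p_y/p_x)² — independent of I — with the rest of income spent on y.
Plugging in: x* = (5·7.25/22.04)² = 2.7052, y* = 34.8108.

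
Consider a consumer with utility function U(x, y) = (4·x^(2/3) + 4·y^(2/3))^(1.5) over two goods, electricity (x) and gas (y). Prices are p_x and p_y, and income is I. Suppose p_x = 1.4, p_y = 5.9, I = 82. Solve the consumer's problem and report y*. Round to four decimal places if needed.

From the CES first-order condition, (y/x)^(1/3) = p_x/p_y.
Hence y/x = (p_x/p_y)^(1/(1/3)), i.e. raised to the 3 power.
With the ratio pinned down, the budget gives x* = I/(p_x + p_y·(y/x)) and y* = (y/x)·x*.
Numerically y/x = 0.013361, so x* = 82/(1.4 + 5.9·0.013361) = 55.4493 and y* = 0.013361·55.4493 = 0.7408.

y* = 0.7408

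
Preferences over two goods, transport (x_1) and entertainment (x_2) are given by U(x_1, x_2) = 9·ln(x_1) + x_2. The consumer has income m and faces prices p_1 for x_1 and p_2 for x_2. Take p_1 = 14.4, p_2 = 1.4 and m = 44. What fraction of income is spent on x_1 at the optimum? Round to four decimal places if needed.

Set MRS = p_1/p_2: (9/x_1)/1 = p_1/p_2.
So x_1*(p_1,p_2) = 9·p_2/p_1, independent of income; and x_2* = (m − 9·p_2)/p_2.
At the given prices: x_1* = 9·1.4/14.4 = 0.875, and x_2* = 22.4286.
Expenditure on x_1: 14.4·0.875 = 12.6; share = 0.2864.

share on x_1 = 0.2864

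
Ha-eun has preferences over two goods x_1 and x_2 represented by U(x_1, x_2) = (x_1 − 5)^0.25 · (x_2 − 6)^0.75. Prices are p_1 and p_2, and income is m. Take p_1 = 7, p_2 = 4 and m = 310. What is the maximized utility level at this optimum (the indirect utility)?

Let x_1' = x_1−5, x_2' = x_2−6. MRS = (1/3)·x_2'/x_1' = p_1/p_2.
After buying the subsistence bundle (5, 6), a share 0.25 of the remaining income goes to x_1: x_1* = 5 + 0.25·(m − 5p_1 − 6p_2)/p_1.
Discretionary income = 310 − 5·7 − 6·4 = 251; x_1* = 5 + 0.25·251/7 = 13.9643; x_2* = 6 + 0.75·251/4 = 53.0625.
Utility at the optimum: U(13.9643, 53.0625) = 31.091.

V = 31.091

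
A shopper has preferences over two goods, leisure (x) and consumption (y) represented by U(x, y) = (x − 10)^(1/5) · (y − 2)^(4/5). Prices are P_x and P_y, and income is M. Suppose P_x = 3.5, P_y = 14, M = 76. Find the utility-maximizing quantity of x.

MRS = (1/4)·(y−2)/(x−10). Tangency with P_x/P_y gives y−2 = 4·(P_x/P_y)·(x−10).
Substituting into the budget: x* = 10 + 0.2·(M − 10·P_x − 2·P_y)/P_x, and y* = 2 + 0.8·(…)/P_y.
Discretionary income = 76 − 10·3.5 − 2·14 = 13; x* = 10 + 0.2·13/3.5 = 10.7429.

x* = 10.7429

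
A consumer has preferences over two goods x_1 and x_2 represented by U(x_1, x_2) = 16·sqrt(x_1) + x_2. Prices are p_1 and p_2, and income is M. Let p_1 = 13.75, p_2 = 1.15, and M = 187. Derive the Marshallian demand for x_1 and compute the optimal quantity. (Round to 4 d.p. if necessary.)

x_1* = 0.4477

Set MRS = p_1/p_2: 8·x_1^(−1/2) = p_1/p_2.
Thus x_1* = (8·p_2/p_1)² — independent of M — with the rest of income spent on x_2.
Plugging in: x_1* = (8·1.15/13.75)² = 0.4477.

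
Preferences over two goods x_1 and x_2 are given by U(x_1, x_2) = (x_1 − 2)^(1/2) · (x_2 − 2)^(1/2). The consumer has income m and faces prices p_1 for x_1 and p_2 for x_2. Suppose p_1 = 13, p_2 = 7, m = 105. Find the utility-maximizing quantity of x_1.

x_1* = 4.5

MRS = (x_2−2)/(x_1−2). Tangency with p_1/p_2 gives x_2−2 = (p_1/p_2)·(x_1−2).
Substituting into the budget: x_1* = 2 + 0.5·(m − 2·p_1 − 2·p_2)/p_1, and x_2* = 2 + 0.5·(…)/p_2.
Discretionary income = 105 − 2·13 − 2·7 = 65; x_1* = 2 + 0.5·65/13 = 4.5.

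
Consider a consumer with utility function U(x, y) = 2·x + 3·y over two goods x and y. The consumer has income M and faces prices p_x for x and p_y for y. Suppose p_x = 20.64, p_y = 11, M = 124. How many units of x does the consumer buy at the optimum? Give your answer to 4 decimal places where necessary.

Perfect substitutes: compare marginal utility per dollar. 2/p_x vs 3/p_y → 0.0969 vs 0.2727.
y gives more utility per dollar, so spend all income on y: y* = M/p_y, x* = 0.
Numerically: x* = 0, y* = 11.2727.

x* = 0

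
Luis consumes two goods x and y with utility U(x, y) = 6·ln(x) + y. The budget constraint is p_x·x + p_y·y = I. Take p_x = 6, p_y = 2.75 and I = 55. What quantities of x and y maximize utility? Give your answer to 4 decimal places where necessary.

MU_x = 6/x, MU_y = 1. Tangency: 6/x = p_x/p_y.
So x*(p_x,p_y) = 6·p_y/p_x, independent of income; and y* = (I − 6·p_y)/p_y.
At the given prices: x* = 6·2.75/6 = 2.75, and y* = 14.

x* = 2.75, y* = 14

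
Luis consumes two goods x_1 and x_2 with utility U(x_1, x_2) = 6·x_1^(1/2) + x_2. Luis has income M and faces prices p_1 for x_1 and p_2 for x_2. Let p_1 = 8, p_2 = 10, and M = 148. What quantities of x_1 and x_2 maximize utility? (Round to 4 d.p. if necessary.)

x_1* = 14.0625, x_2* = 3.55

Set MRS = p_1/p_2: 3·x_1^(−1/2) = p_1/p_2.
Solve: √x_1 = 3·p_2/p_1, so x_1*(p_1,p_2) = (3·p_2/p_1)², and x_2* = (M − p_1·x_1*)/p_2.
Plugging in: x_1* = (3·10/8)² = 14.0625, x_2* = 3.55.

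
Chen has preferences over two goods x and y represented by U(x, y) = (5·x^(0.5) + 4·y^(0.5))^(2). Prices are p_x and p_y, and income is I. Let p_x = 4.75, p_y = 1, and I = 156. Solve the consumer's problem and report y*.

y* = 117.3861

From the CES first-order condition, (5/4)·(y/x)^(0.5) = p_x/p_y.
Solve for the ratio: y/x = [(4/5)·p_x/p_y]^(2).
Substitute y = (y/x)·x into the budget: x* = I/(p_x + p_y·(y/x)).
Numerically y/x = 14.44, so x* = 156/(4.75 + 1·14.44) = 8.1292 and y* = 14.44·8.1292 = 117.3861.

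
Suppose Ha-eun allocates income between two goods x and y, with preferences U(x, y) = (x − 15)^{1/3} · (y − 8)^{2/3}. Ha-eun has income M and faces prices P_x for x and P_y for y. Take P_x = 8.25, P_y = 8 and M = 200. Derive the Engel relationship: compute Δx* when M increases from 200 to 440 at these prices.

Let x' = x−15, y' = y−8. MRS = (1/2)·y'/x' = P_x/P_y.
Substituting into the budget: x* = 15 + 1/3·(M − 15·P_x − 8·P_y)/P_x, and y* = 8 + 2/3·(…)/P_y.
Discretionary income = 200 − 15·8.25 − 8·8 = 12.25; x* = 15 + 1/3·12.25/8.25 = 15.4949.
At M' = 440: x* = 25.1919. Change: 25.1919 − 15.4949 = 9.697.

Δx* = 9.697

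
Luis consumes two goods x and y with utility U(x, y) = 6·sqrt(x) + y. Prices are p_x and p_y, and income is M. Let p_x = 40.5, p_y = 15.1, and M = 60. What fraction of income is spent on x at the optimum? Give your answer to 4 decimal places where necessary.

share on x = 0.8445

Thus x* = (3·p_y/p_x)² — independent of M — with the rest of income spent on y.
Plugging in: x* = (3·15.1/40.5)² = 1.2511, y* = 0.618.
Expenditure on x: 40.5·1.2511 = 50.6689; share = 0.8445.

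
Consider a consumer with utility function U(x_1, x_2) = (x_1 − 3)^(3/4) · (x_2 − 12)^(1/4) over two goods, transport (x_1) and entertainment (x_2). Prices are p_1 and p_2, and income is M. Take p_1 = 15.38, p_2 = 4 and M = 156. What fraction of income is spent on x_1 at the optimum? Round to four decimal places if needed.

Substituting into the budget: x_1* = 3 + 0.75·(M − 3·p_1 − 12·p_2)/p_1, and x_2* = 12 + 0.25·(…)/p_2.
Discretionary income = 156 − 3·15.38 − 12·4 = 61.86; x_1* = 3 + 0.75·61.86/15.38 = 6.0166; x_2* = 12 + 0.25·61.86/4 = 15.8663.
Expenditure on x_1: 15.38·6.0166 = 92.535; share = 0.5932.

share on x_1 = 0.5932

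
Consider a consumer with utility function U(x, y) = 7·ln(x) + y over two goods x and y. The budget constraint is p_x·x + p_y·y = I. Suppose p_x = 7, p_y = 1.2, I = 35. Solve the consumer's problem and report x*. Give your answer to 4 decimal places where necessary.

So x*(p_x,p_y) = 7·p_y/p_x, independent of income; and y* = (I − 7·p_y)/p_y.
At the given prices: x* = 7·1.2/7 = 1.2.

x* = 1.2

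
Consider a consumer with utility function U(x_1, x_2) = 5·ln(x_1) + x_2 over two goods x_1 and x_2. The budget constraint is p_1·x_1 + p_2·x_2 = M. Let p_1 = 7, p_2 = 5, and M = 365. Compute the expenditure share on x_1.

share on x_1 = 0.0685

Set MRS = p_1/p_2: (5/x_1)/1 = p_1/p_2.
So x_1*(p_1,p_2) = 5·p_2/p_1, independent of income; and x_2* = (M − 5·p_2)/p_2.
At the given prices: x_1* = 5·5/7 = 3.5714, and x_2* = 68.
Expenditure on x_1: 7·3.5714 = 25; share = 0.0685.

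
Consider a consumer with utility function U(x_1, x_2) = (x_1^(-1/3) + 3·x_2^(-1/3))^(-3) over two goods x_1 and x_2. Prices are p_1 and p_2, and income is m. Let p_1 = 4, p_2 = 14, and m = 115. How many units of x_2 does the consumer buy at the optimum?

x_2* = 6.2195

MU_x_1 ∝ x_1^(-4/3), MU_x_2 ∝ 3·x_2^(-4/3), so MRS = (1/3)·(x_2/x_1)^(4/3) = p_1/p_2.
Solve for the ratio: x_2/x_1 = [3·p_1/p_2]^(0.75).
With the ratio pinned down, the budget gives x_1* = m/(p_1 + p_2·(x_2/x_1)) and x_2* = (x_2/x_1)·x_1*.
Numerically x_2/x_1 = 0.89082, so x_1* = 115/(4 + 14·0.89082) = 6.9818 and x_2* = 0.89082·6.9818 = 6.2195.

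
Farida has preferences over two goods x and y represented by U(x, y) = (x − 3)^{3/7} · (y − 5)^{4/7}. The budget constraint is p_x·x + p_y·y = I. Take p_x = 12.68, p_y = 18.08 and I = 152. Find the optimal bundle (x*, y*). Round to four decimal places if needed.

Substituting into the budget: x* = 3 + 3/7·(I − 3·p_x − 5·p_y)/p_x, and y* = 5 + 4/7·(…)/p_y.
Discretionary income = 152 − 3·12.68 − 5·18.08 = 23.56; x* = 3 + 3/7·23.56/12.68 = 3.7963; y* = 5 + 4/7·23.56/18.08 = 5.7446.

x* = 3.7963, y* = 5.7446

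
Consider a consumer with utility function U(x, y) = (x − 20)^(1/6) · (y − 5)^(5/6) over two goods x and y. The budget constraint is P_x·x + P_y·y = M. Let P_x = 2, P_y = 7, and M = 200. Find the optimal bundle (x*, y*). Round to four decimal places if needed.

x* = 30.4167, y* = 19.881

MRS = (1/5)·(y−5)/(x−20). Tangency with P_x/P_y gives y−5 = 5·(P_x/P_y)·(x−20).
Substituting into the budget: x* = 20 + 1/6·(M − 20·P_x − 5·P_y)/P_x, and y* = 5 + 5/6·(…)/P_y.
Discretionary income = 200 − 20·2 − 5·7 = 125; x* = 20 + 1/6·125/2 = 30.4167; y* = 5 + 5/6·125/7 = 19.881.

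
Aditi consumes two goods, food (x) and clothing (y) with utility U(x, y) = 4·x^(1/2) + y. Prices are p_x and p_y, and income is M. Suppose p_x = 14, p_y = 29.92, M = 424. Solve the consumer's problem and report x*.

Thus x* = (2·p_y/p_x)² — independent of M — with the rest of income spent on y.
Plugging in: x* = (2·29.92/14)² = 18.2695.

x* = 18.2695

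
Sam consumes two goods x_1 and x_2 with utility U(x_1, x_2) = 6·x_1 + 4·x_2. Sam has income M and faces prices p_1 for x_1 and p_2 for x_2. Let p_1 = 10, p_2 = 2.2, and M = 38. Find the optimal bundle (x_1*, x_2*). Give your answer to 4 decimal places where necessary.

x_1* = 0, x_2* = 17.2727

x_2 gives more utility per dollar, so spend all income on x_2: x_2* = M/p_2, x_1* = 0.
Numerically: x_1* = 0, x_2* = 17.2727.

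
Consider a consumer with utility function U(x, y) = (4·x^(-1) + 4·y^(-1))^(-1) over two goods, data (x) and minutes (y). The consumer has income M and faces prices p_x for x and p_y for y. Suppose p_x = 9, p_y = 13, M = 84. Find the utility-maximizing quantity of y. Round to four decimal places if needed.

MRS = MU_x/MU_y = (y/x)^(2). Set equal to p_x/p_y.
Solve for the ratio: y/x = [p_x/p_y]^(0.5).
With the ratio pinned down, the budget gives x* = M/(p_x + p_y·(y/x)) and y* = (y/x)·x*.
Numerically y/x = 0.83205, so x* = 84/(9 + 13·0.83205) = 4.2389 and y* = 0.83205·4.2389 = 3.5269.

y* = 3.5269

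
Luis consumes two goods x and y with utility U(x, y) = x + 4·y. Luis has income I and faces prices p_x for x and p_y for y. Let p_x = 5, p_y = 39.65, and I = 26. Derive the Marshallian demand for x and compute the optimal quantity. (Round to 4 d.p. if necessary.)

x* = 5.2

Linear utility — the consumer picks whichever good has higher MU/price: 1/5 = 0.2 vs 4/39.65 = 0.1009.
x gives more utility per dollar, so spend all income on x: x* = I/p_x, y* = 0.
Numerically: x* = 5.2, y* = 0.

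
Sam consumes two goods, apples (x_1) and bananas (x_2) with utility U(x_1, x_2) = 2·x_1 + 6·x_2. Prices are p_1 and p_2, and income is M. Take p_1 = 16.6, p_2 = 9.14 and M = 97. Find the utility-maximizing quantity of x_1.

Perfect substitutes: compare marginal utility per dollar. 2/p_1 vs 6/p_2 → 0.1205 vs 0.6565.
x_2 gives more utility per dollar, so spend all income on x_2: x_2* = M/p_2, x_1* = 0.
Numerically: x_1* = 0, x_2* = 10.6127.

x_1* = 0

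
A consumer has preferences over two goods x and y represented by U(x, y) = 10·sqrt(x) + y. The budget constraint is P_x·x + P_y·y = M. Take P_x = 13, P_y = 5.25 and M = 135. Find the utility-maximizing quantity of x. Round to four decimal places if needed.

Set MRS = P_x/P_y: 5·x^(−1/2) = P_x/P_y.
Solve: √x = 5·P_y/P_x, so x*(P_x,P_y) = (5·P_y/P_x)², and y* = (M − P_x·x*)/P_y.
Plugging in: x* = (5·5.25/13)² = 4.0773.

x* = 4.0773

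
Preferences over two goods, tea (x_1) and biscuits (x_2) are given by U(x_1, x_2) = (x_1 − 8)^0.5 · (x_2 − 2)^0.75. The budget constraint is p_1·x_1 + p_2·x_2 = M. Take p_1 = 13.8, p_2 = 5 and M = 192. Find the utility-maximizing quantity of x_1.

x_1* = 10.0754

Let x_1' = x_1−8, x_2' = x_2−2. MRS = (2/3)·x_2'/x_1' = p_1/p_2.
After buying the subsistence bundle (8, 2), a share 0.4 of the remaining income goes to x_1: x_1* = 8 + 0.4·(M − 8p_1 − 2p_2)/p_1.
Discretionary income = 192 − 8·13.8 − 2·5 = 71.6; x_1* = 8 + 0.4·71.6/13.8 = 10.0754.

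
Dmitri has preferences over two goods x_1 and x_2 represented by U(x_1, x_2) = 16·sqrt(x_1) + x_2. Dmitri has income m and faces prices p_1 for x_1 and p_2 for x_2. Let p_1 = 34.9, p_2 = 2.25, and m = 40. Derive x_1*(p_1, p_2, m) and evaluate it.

x_1* = 0.266

MU_x_1 = 8/√x_1, MU_x_2 = 1. Tangency: 8/√x_1 = p_1/p_2.
Thus x_1* = (8·p_2/p_1)² — independent of m — with the rest of income spent on x_2.
Plugging in: x_1* = (8·2.25/34.9)² = 0.266.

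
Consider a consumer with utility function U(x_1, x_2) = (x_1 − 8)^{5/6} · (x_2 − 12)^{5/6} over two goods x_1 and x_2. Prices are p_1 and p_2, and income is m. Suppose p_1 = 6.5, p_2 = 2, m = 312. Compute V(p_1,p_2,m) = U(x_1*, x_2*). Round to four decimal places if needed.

MRS = (x_2−12)/(x_1−8). Tangency with p_1/p_2 gives x_2−12 = (p_1/p_2)·(x_1−8).
After buying the subsistence bundle (8, 12), a share 0.5 of the remaining income goes to x_1: x_1* = 8 + 0.5·(m − 8p_1 − 12p_2)/p_1.
Discretionary income = 312 − 8·6.5 − 12·2 = 236; x_1* = 8 + 0.5·236/6.5 = 26.1538; x_2* = 12 + 0.5·236/2 = 71.
Utility at the optimum: U(26.1538, 71) = 334.8502.

V = 334.8502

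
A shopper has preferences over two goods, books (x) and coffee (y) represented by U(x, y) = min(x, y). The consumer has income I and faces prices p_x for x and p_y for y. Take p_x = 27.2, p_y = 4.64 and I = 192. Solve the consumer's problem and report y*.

y* = 6.0302

With perfect complements, no substitution: consume in ratio x:y = 1:1.
Budget: p_x·x + p_y·x = I, so (p_x + p_y)·x = I.
Demand: x*(p_x,p_y,I) = I/(p_x + p_y), y* = I/(p_x + p_y).
Here 27.2 + 4.64 = 31.84, giving y* = 6.0302.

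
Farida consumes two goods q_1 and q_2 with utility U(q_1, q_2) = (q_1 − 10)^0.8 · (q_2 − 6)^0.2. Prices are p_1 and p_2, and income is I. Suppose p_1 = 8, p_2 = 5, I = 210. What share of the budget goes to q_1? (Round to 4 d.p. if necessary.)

Discretionary income = 210 − 10·8 − 6·5 = 100; q_1* = 10 + 0.8·100/8 = 20; q_2* = 6 + 0.2·100/5 = 10.
Expenditure on q_1: 8·20 = 160; share = 0.7619.

share on q_1 = 0.7619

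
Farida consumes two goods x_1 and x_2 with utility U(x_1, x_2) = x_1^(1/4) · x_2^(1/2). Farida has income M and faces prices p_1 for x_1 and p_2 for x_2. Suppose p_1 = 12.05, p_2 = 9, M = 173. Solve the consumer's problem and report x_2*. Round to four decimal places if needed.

Tangency: MRS = (1/2)·x_2/x_1 = p_1/p_2.
So 0.25·p_2·x_2 = 0.5·p_1·x_1; combined with the budget, a share 1/3 of income goes to x_1.
Demand: x_1*(p_1,p_2,M) = 1/3·M/p_1 and x_2* = 2/3·M/p_2.
At p_1=12.05, p_2=9, M=173: x_2* = 2/3·173/9 = 12.8148.

x_2* = 12.8148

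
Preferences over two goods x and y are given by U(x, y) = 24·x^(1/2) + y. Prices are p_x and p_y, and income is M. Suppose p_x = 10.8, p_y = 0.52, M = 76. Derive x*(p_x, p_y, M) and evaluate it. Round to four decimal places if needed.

x* = 0.3338

Set MRS = p_x/p_y: 12·x^(−1/2) = p_x/p_y.
Thus x* = (12·p_y/p_x)² — independent of M — with the rest of income spent on y.
Plugging in: x* = (12·0.52/10.8)² = 0.3338.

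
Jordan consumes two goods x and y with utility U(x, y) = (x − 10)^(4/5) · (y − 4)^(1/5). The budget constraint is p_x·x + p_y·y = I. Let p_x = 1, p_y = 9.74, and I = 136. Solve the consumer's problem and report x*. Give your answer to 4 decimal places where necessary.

x* = 79.632

This is Cobb-Douglas in (x−10, y−4): tangency gives 0.8·p_y·(y−4) = 0.2·p_x·(x−10).
After buying the subsistence bundle (10, 4), a share 0.8 of the remaining income goes to x: x* = 10 + 0.8·(I − 10p_x − 4p_y)/p_x.
Discretionary income = 136 − 10·1 − 4·9.74 = 87.04; x* = 10 + 0.8·87.04/1 = 79.632.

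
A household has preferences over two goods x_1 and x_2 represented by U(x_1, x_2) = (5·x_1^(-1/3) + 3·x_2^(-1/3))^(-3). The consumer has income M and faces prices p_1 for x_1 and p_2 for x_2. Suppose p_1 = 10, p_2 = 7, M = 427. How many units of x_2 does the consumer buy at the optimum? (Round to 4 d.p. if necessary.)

x_2* = 23.4286

From the CES first-order condition, (5/3)·(x_2/x_1)^(4/3) = p_1/p_2.
Hence x_2/x_1 = ((3/5)·p_1/p_2)^(1/(4/3)), i.e. raised to the 0.75 power.
With the ratio pinned down, the budget gives x_1* = M/(p_1 + p_2·(x_2/x_1)) and x_2* = (x_2/x_1)·x_1*.
Numerically x_2/x_1 = 0.89082, so x_1* = 427/(10 + 7·0.89082) = 26.3 and x_2* = 0.89082·26.3 = 23.4286.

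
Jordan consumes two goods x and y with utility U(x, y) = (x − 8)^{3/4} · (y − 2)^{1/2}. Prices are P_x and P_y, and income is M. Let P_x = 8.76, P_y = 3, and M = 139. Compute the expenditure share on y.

share on y = 0.2242

After buying the subsistence bundle (8, 2), a share 0.6 of the remaining income goes to x: x* = 8 + 0.6·(M − 8P_x − 2P_y)/P_x.
Discretionary income = 139 − 8·8.76 − 2·3 = 62.92; x* = 8 + 0.6·62.92/8.76 = 12.3096; y* = 2 + 0.4·62.92/3 = 10.3893.
Expenditure on y: 3·10.3893 = 31.168; share = 0.2242.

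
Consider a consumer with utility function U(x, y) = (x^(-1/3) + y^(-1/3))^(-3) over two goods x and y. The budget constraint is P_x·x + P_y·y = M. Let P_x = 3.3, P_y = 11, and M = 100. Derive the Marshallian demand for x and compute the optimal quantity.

x* = 12.8883

With the ratio pinned down, the budget gives x* = M/(P_x + P_y·(y/x)) and y* = (y/x)·x*.
Numerically y/x = 0.40536, so x* = 100/(3.3 + 11·0.40536) = 12.8883.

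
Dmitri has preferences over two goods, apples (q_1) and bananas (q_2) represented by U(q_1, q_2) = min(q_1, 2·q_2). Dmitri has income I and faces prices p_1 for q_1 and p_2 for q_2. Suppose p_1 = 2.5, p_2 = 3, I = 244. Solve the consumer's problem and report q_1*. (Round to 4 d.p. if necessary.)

q_1* = 61

With perfect complements, no substitution: consume in ratio q_1:q_2 = 2:1.
Budget: p_1·q_1 + p_2·(1/2)·q_1 = I, so (2·p_1 + p_2)·q_1 = 2·I.
Demand: q_1*(p_1,p_2,I) = 2·I/(2·p_1 + p_2), q_2* = I/(2·p_1 + p_2).
Here 2·2.5 + 3 = 8, giving q_1* = 61.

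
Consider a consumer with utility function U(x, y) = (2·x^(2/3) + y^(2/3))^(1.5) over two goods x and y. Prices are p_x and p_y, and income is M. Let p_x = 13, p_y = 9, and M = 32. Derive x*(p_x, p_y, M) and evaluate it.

MU_x ∝ 2·x^(-1/3), MU_y ∝ y^(-1/3), so MRS = 2·(y/x)^(1/3) = p_x/p_y.
Solve for the ratio: y/x = [(1/2)·p_x/p_y]^(3).
Substitute y = (y/x)·x into the budget: x* = M/(p_x + p_y·(y/x)).
Numerically y/x = 0.376715, so x* = 32/(13 + 9·0.376715) = 1.9524.

x* = 1.9524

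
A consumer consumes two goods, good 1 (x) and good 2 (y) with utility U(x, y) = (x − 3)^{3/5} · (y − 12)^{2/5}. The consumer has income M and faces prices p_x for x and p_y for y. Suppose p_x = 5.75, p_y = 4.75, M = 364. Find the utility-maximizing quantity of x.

This is Cobb-Douglas in (x−3, y−12): tangency gives 0.6·p_y·(y−12) = 0.4·p_x·(x−3).
Substituting into the budget: x* = 3 + 0.6·(M − 3·p_x − 12·p_y)/p_x, and y* = 12 + 0.4·(…)/p_y.
Discretionary income = 364 − 3·5.75 − 12·4.75 = 289.75; x* = 3 + 0.6·289.75/5.75 = 33.2348.

x* = 33.2348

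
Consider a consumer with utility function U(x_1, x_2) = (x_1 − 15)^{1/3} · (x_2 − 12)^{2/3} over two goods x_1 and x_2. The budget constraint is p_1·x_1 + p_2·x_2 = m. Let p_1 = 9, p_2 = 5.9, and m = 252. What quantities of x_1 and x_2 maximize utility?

Discretionary income = 252 − 15·9 − 12·5.9 = 46.2; x_1* = 15 + 1/3·46.2/9 = 16.7111; x_2* = 12 + 2/3·46.2/5.9 = 17.2203.

x_1* = 16.7111, x_2* = 17.2203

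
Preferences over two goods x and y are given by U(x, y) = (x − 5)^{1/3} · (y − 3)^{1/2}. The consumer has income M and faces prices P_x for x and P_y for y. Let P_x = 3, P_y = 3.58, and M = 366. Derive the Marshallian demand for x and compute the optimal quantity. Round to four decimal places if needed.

Let x' = x−5, y' = y−3. MRS = (2/3)·y'/x' = P_x/P_y.
Substituting into the budget: x* = 5 + 0.4·(M − 5·P_x − 3·P_y)/P_x, and y* = 3 + 0.6·(…)/P_y.
Discretionary income = 366 − 5·3 − 3·3.58 = 340.26; x* = 5 + 0.4·340.26/3 = 50.368.

x* = 50.368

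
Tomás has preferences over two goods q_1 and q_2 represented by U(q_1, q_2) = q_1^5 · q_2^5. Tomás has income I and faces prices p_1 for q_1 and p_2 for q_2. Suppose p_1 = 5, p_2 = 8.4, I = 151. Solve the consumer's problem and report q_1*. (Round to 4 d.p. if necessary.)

q_1* = 15.1

Tangency: MRS = q_2/q_1 = p_1/p_2.
Rearranging, p_2·q_2 = p_1·q_1. Substituting into the budget gives p_1·q_1·(1 + 1) = I.
Demand: q_1*(p_1,p_2,I) = 0.5·I/p_1 and q_2* = 0.5·I/p_2.
At p_1=5, p_2=8.4, I=151: q_1* = 0.5·151/5 = 15.1.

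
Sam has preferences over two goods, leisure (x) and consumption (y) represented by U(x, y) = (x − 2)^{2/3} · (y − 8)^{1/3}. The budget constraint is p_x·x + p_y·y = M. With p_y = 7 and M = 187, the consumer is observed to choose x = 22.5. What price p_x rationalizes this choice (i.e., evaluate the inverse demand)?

p_x = 4

This is Cobb-Douglas in (x−2, y−8): tangency gives 2/3·p_y·(y−8) = 1/3·p_x·(x−2).
After buying the subsistence bundle (2, 8), a share 2/3 of the remaining income goes to x: x* = 2 + 2/3·(M − 2p_x − 8p_y)/p_x.
Set x* = 22.5 in the demand function and solve for p_x: p_x = 4.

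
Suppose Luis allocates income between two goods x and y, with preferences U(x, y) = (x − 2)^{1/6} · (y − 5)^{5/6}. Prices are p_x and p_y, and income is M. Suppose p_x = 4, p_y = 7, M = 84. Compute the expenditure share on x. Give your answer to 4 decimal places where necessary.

share on x = 0.1766

MRS = (1/5)·(y−5)/(x−2). Tangency with p_x/p_y gives y−5 = 5·(p_x/p_y)·(x−2).
After buying the subsistence bundle (2, 5), a share 1/6 of the remaining income goes to x: x* = 2 + 1/6·(M − 2p_x − 5p_y)/p_x.
Discretionary income = 84 − 2·4 − 5·7 = 41; x* = 2 + 1/6·41/4 = 3.7083; y* = 5 + 5/6·41/7 = 9.881.
Expenditure on x: 4·3.7083 = 14.8333; share = 0.1766.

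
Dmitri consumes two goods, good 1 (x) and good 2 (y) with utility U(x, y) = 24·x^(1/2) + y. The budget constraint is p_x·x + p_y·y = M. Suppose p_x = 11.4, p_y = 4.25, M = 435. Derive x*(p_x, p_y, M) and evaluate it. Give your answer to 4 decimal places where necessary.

Utility is quasi-linear in y; the FOC for x is 12/√x = p_x/p_y.
Thus x* = (12·p_y/p_x)² — independent of M — with the rest of income spent on y.
Plugging in: x* = (12·4.25/11.4)² = 20.0139.

x* = 20.0139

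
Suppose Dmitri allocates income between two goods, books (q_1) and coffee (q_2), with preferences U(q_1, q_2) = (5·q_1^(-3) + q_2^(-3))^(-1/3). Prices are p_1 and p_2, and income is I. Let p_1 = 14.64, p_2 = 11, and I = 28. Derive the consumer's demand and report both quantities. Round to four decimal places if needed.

q_1* = 1.2422, q_2* = 0.8922

MU_q_1 ∝ 5·q_1^(-4), MU_q_2 ∝ q_2^(-4), so MRS = 5·(q_2/q_1)^(4) = p_1/p_2.
Solve for the ratio: q_2/q_1 = [(1/5)·p_1/p_2]^(0.25).
With the ratio pinned down, the budget gives q_1* = I/(p_1 + p_2·(q_2/q_1)) and q_2* = (q_2/q_1)·q_1*.
Numerically q_2/q_1 = 0.718281, so q_1* = 28/(14.64 + 11·0.718281) = 1.2422 and q_2* = 0.718281·1.2422 = 0.8922.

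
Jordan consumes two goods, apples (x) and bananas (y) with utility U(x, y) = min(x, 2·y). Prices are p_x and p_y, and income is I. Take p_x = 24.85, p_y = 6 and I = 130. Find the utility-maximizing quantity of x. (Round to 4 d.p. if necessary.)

Leontief preferences: the optimum is at the kink where x/2 = y/1, i.e. y = (1/2)·x.
Budget: p_x·x + p_y·(1/2)·x = I, so (2·p_x + p_y)·x = 2·I.
Demand: x*(p_x,p_y,I) = 2·I/(2·p_x + p_y), y* = I/(2·p_x + p_y).
Here 2·24.85 + 6 = 55.7, giving x* = 4.6679.

x* = 4.6679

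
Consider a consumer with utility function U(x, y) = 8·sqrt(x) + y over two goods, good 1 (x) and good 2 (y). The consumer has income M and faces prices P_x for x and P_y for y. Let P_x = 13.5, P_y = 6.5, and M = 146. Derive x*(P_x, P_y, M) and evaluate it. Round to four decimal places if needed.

x* = 3.7092

Set MRS = P_x/P_y: 4·x^(−1/2) = P_x/P_y.
Solve: √x = 4·P_y/P_x, so x*(P_x,P_y) = (4·P_y/P_x)², and y* = (M − P_x·x*)/P_y.
Plugging in: x* = (4·6.5/13.5)² = 3.7092.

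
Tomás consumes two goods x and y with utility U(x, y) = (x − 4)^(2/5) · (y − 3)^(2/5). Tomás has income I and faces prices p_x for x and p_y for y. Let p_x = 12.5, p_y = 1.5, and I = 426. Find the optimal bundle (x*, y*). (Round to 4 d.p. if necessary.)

Let x' = x−4, y' = y−3. MRS = y'/x' = p_x/p_y.
After buying the subsistence bundle (4, 3), a share 0.5 of the remaining income goes to x: x* = 4 + 0.5·(I − 4p_x − 3p_y)/p_x.
Discretionary income = 426 − 4·12.5 − 3·1.5 = 371.5; x* = 4 + 0.5·371.5/12.5 = 18.86; y* = 3 + 0.5·371.5/1.5 = 126.8333.

x* = 18.86, y* = 126.8333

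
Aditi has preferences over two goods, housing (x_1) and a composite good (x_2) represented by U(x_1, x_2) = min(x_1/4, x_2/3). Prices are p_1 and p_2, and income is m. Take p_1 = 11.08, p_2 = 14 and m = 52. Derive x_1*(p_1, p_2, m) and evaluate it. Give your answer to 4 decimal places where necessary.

x_1* = 2.4096

Leontief preferences: the optimum is at the kink where x_1/4 = x_2/3, i.e. x_2 = (3/4)·x_1.
Budget: p_1·x_1 + p_2·(3/4)·x_1 = m, so (4·p_1 + 3·p_2)·x_1 = 4·m.
Demand: x_1*(p_1,p_2,m) = 4·m/(4·p_1 + 3·p_2), x_2* = 3·m/(4·p_1 + 3·p_2).
Here 4·11.08 + 3·14 = 86.32, giving x_1* = 2.4096.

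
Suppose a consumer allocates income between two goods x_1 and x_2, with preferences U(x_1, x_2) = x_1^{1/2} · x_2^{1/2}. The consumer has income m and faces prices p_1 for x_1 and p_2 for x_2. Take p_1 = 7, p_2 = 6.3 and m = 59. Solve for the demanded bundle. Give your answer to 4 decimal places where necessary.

MU_x_1/MU_x_2 = (0.5·x_2)/(0.5·x_1); tangency sets this equal to p_1/p_2.
So 0.5·p_2·x_2 = 0.5·p_1·x_1; combined with the budget, a share 0.5 of income goes to x_1.
Demand: x_1*(p_1,p_2,m) = 0.5·m/p_1 and x_2* = 0.5·m/p_2.
At p_1=7, p_2=6.3, m=59: x_1* = 0.5·59/7 = 4.2143, x_2* = 4.6825.

x_1* = 4.2143, x_2* = 4.6825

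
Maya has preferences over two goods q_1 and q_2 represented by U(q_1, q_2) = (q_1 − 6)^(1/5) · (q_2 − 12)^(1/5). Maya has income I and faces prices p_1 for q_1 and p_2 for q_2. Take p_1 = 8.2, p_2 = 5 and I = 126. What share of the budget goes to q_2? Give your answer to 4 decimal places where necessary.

MRS = (q_2−12)/(q_1−6). Tangency with p_1/p_2 gives q_2−12 = (p_1/p_2)·(q_1−6).
Substituting into the budget: q_1* = 6 + 0.5·(I − 6·p_1 − 12·p_2)/p_1, and q_2* = 12 + 0.5·(…)/p_2.
Discretionary income = 126 − 6·8.2 − 12·5 = 16.8; q_1* = 6 + 0.5·16.8/8.2 = 7.0244; q_2* = 12 + 0.5·16.8/5 = 13.68.
Expenditure on q_2: 5·13.68 = 68.4; share = 0.5429.

share on q_2 = 0.5429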